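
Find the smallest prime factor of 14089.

73

14089 is odd.
Digit sum 22, not divisible by 3.
Ends in 9: not divisible by 5.
7: 14089 = 7·2012 + 5
11: 14089 = 11·1280 + 9
13: 14089 = 13·1083 + 10
17: 14089 = 17·828 + 13
19: 14089 = 19·741 + 10
23: 14089 = 23·612 + 13
29: 14089 = 29·485 + 24
31: 14089 = 31·454 + 15
37: 14089 = 37·380 + 29
41: 14089 = 41·343 + 26
43: 14089 = 43·327 + 28
47: 14089 = 47·299 + 36
53: 14089 = 53·265 + 44
59: 14089 = 59·238 + 47
61: 14089 = 61·230 + 59
67: 14089 = 67·210 + 19
71: 14089 = 71·198 + 31
73: 14089 = 73·193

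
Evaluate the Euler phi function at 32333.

Factor: 32333 = 7 · 31 · 149.
φ(32333) = (7−1) · (31−1) · (149−1) = 6 · 30 · 148 = 26640.

26640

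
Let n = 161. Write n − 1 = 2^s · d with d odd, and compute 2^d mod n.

32

161 − 1 = 160 = 2^5 · 5, so d = 5.
2^1 ≡ 2 (mod 161)
2^2 ≡ 2^2 = 4 ≡ 4 (mod 161)
2^4 ≡ 4^2 = 16 ≡ 16 (mod 161)
5 = 4 + 1 in binary powers of 2.
So 2^5 ≡ 16 · 2 ≡ 32 (mod 161).
Squaring chain: 32 → 58 → 144 → 128 → 123; never reaches −1, so base 2 is a Miller–Rabin witness that 161 is composite.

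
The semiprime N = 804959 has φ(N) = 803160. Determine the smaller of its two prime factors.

φ(n) = (p−1)(q−1) = n − (p+q) + 1, so p + q = 804959 − 803160 + 1 = 1800.
p and q are the roots of t² − 1800t + 804959 = 0.
Discriminant: 1800² − 4·804959 = 3240000 − 3219836 = 20164; √20164 = 142.
q = (1800 − 142)/2 = 829, p = (1800 + 142)/2 = 971.
Check: 829 · 971 = 804959.

829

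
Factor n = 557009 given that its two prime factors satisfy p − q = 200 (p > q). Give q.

Since p = q + 200, we have 557009 = q(q + 200), so q² + 200q − 557009 = 0.
Discriminant: 200² + 4·557009 = 40000 + 2228036 = 2268036; √2268036 = 1506.
q = (−200 + 1506)/2 = 653, and p = q + 200 = 853.
Check: 653 · 853 = 557009.

653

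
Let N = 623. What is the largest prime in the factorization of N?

623 = 7 · 89
89 is prime.
So 623 = 7 · 89; the largest prime factor is 89.

89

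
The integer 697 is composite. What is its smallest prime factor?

17

697 is odd.
Digit sum 22, not divisible by 3.
Ends in 7: not divisible by 5.
7: 697 = 7·99 + 4
11: 697 = 11·63 + 4
13: 697 = 13·53 + 8
17: 697 = 17·41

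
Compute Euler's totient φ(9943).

Factor: 9943 = 61 · 163.
φ(9943) = (61−1) · (163−1) = 60 · 162 = 9720.

9720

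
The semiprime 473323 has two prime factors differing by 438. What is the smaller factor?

Since p = q + 438, we have 473323 = q(q + 438), so q² + 438q − 473323 = 0.
Discriminant: 438² + 4·473323 = 191844 + 1893292 = 2085136; √2085136 = 1444.
q = (−438 + 1444)/2 = 503, and p = q + 438 = 941.
Check: 503 · 941 = 473323.

503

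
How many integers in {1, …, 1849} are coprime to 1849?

Factor: 1849 = 43^2.
φ(1849) = 43^1·(43−1) = 1806.

1806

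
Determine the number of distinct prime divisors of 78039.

4

78039 = 3^2 · 8671
8671 = 13 · 667
667 = 23 · 29
78039 = 3^2 · 13 · 23 · 29, which has 4 distinct prime factors.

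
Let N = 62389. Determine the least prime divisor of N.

89

62389 is odd.
Digit sum 28, not divisible by 3.
Ends in 9: not divisible by 5.
7: 62389 = 7·8912 + 5
11: 62389 = 11·5671 + 8
13: 62389 = 13·4799 + 2
17: 62389 = 17·3669 + 16
19: 62389 = 19·3283 + 12
23: 62389 = 23·2712 + 13
29: 62389 = 29·2151 + 10
31: 62389 = 31·2012 + 17
37: 62389 = 37·1686 + 7
41: 62389 = 41·1521 + 28
43: 62389 = 43·1450 + 39
47: 62389 = 47·1327 + 20
53: 62389 = 53·1177 + 8
59: 62389 = 59·1057 + 26
61: 62389 = 61·1022 + 47
67: 62389 = 67·931 + 12
71: 62389 = 71·878 + 51
73: 62389 = 73·854 + 47
79: 62389 = 79·789 + 58
83: 62389 = 83·751 + 56
89: 62389 = 89·701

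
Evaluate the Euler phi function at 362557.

332664

Factor: 362557 = 13 · 167^2.
φ(362557) = (13−1) · 167^1·(167−1) = 12 · 27722 = 332664.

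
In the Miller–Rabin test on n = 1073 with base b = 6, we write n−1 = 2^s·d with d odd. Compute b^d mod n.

1073 − 1 = 1072 = 2^4 · 67, so d = 67.
6^1 ≡ 6 (mod 1073)
6^2 ≡ 6^2 = 36 ≡ 36 (mod 1073)
6^4 ≡ 36^2 = 1296 ≡ 223 (mod 1073)
6^8 ≡ 223^2 = 49729 ≡ 371 (mod 1073)
6^16 ≡ 371^2 = 137641 ≡ 297 (mod 1073)
6^32 ≡ 297^2 = 88209 ≡ 223 (mod 1073)
6^64 ≡ 223^2 = 49729 ≡ 371 (mod 1073)
67 = 64 + 2 + 1 in binary powers of 2.
So 6^67 ≡ 371 · 36 · 6 ≡ 734 (mod 1073).
Squaring chain: 734 → 110 → 297 → 223; never reaches −1, so base 6 is a Miller–Rabin witness that 1073 is composite.

734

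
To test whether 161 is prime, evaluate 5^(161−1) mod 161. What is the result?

100

5^1 ≡ 5 (mod 161)
5^2 ≡ 5^2 = 25 ≡ 25 (mod 161)
5^4 ≡ 25^2 = 625 ≡ 142 (mod 161)
5^8 ≡ 142^2 = 20164 ≡ 39 (mod 161)
5^16 ≡ 39^2 = 1521 ≡ 72 (mod 161)
5^32 ≡ 72^2 = 5184 ≡ 32 (mod 161)
5^64 ≡ 32^2 = 1024 ≡ 58 (mod 161)
5^128 ≡ 58^2 = 3364 ≡ 144 (mod 161)
160 = 128 + 32 in binary powers of 2.
So 5^160 ≡ 144 · 32 ≡ 100 (mod 161).
Since 100 ≠ 1, base 5 is a Fermat witness: 161 is composite.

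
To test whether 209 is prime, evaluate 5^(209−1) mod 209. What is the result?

5^1 ≡ 5 (mod 209)
5^2 ≡ 5^2 = 25 ≡ 25 (mod 209)
5^4 ≡ 25^2 = 625 ≡ 207 (mod 209)
5^8 ≡ 207^2 = 42849 ≡ 4 (mod 209)
5^16 ≡ 4^2 = 16 ≡ 16 (mod 209)
5^32 ≡ 16^2 = 256 ≡ 47 (mod 209)
5^64 ≡ 47^2 = 2209 ≡ 119 (mod 209)
5^128 ≡ 119^2 = 14161 ≡ 158 (mod 209)
208 = 128 + 64 + 16 in binary powers of 2.
So 5^208 ≡ 158 · 119 · 16 ≡ 81 (mod 209).
Since 81 ≠ 1, base 5 is a Fermat witness: 209 is composite.

81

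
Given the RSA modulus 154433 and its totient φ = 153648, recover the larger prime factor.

397

φ(n) = (p−1)(q−1) = n − (p+q) + 1, so p + q = 154433 − 153648 + 1 = 786.
p and q are the roots of t² − 786t + 154433 = 0.
Discriminant: 786² − 4·154433 = 617796 − 617732 = 64; √64 = 8.
q = (786 − 8)/2 = 389, p = (786 + 8)/2 = 397.
Check: 389 · 397 = 154433.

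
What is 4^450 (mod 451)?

1

4^1 ≡ 4 (mod 451)
4^2 ≡ 4^2 = 16 ≡ 16 (mod 451)
4^4 ≡ 16^2 = 256 ≡ 256 (mod 451)
4^8 ≡ 256^2 = 65536 ≡ 141 (mod 451)
4^16 ≡ 141^2 = 19881 ≡ 37 (mod 451)
4^32 ≡ 37^2 = 1369 ≡ 16 (mod 451)
4^64 ≡ 16^2 = 256 ≡ 256 (mod 451)
4^128 ≡ 256^2 = 65536 ≡ 141 (mod 451)
4^256 ≡ 141^2 = 19881 ≡ 37 (mod 451)
450 = 256 + 128 + 64 + 2 in binary powers of 2.
So 4^450 ≡ 37 · 141 · 256 · 16 ≡ 1 (mod 451).
Since the result is 1, base 4 gives no evidence that 451 is composite.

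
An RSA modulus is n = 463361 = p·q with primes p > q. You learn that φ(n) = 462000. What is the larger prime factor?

701

φ(n) = (p−1)(q−1) = n − (p+q) + 1, so p + q = 463361 − 462000 + 1 = 1362.
p and q are the roots of t² − 1362t + 463361 = 0.
Discriminant: 1362² − 4·463361 = 1855044 − 1853444 = 1600; √1600 = 40.
q = (1362 − 40)/2 = 661, p = (1362 + 40)/2 = 701.
Check: 661 · 701 = 463361.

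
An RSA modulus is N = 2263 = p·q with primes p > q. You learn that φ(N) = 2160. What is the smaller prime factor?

φ(n) = (p−1)(q−1) = n − (p+q) + 1, so p + q = 2263 − 2160 + 1 = 104.
p and q are the roots of t² − 104t + 2263 = 0.
Discriminant: 104² − 4·2263 = 10816 − 9052 = 1764; √1764 = 42.
q = (104 − 42)/2 = 31, p = (104 + 42)/2 = 73.
Check: 31 · 73 = 2263.

31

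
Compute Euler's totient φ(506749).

Factor: 506749 = 19 · 149 · 179.
φ(506749) = (19−1) · (149−1) · (179−1) = 18 · 148 · 178 = 474192.

474192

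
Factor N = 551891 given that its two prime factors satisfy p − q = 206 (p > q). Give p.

Since p = q + 206, we have 551891 = q(q + 206), so q² + 206q − 551891 = 0.
Discriminant: 206² + 4·551891 = 42436 + 2207564 = 2250000; √2250000 = 1500.
q = (−206 + 1500)/2 = 647, and p = q + 206 = 853.
Check: 647 · 853 = 551891.

853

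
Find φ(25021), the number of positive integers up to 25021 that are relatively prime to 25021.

Factor: 25021 = 131 · 191.
φ(25021) = (131−1) · (191−1) = 130 · 190 = 24700.

24700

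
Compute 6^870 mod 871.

6^1 ≡ 6 (mod 871)
6^2 ≡ 6^2 = 36 ≡ 36 (mod 871)
6^4 ≡ 36^2 = 1296 ≡ 425 (mod 871)
6^8 ≡ 425^2 = 180625 ≡ 328 (mod 871)
6^16 ≡ 328^2 = 107584 ≡ 451 (mod 871)
6^32 ≡ 451^2 = 203401 ≡ 458 (mod 871)
6^64 ≡ 458^2 = 209764 ≡ 724 (mod 871)
6^128 ≡ 724^2 = 524176 ≡ 705 (mod 871)
6^256 ≡ 705^2 = 497025 ≡ 555 (mod 871)
6^512 ≡ 555^2 = 308025 ≡ 562 (mod 871)
870 = 512 + 256 + 64 + 32 + 4 + 2 in binary powers of 2.
So 6^870 ≡ 562 · 555 · 724 · 458 · 425 · 36 ≡ 844 (mod 871).
Since 844 ≠ 1, base 6 is a Fermat witness: 871 is composite.

844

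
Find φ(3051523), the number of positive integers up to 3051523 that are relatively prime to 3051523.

2985984

Factor: 3051523 = 97 · 163 · 193.
φ(3051523) = (97−1) · (163−1) · (193−1) = 96 · 162 · 192 = 2985984.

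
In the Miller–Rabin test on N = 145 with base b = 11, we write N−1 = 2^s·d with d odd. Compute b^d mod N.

31

145 − 1 = 144 = 2^4 · 9, so d = 9.
11^1 ≡ 11 (mod 145)
11^2 ≡ 11^2 = 121 ≡ 121 (mod 145)
11^4 ≡ 121^2 = 14641 ≡ 141 (mod 145)
11^8 ≡ 141^2 = 19881 ≡ 16 (mod 145)
9 = 8 + 1 in binary powers of 2.
So 11^9 ≡ 16 · 11 ≡ 31 (mod 145).
Squaring chain: 31 → 91 → 16 → 111; never reaches −1, so base 11 is a Miller–Rabin witness that 145 is composite.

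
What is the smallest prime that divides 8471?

43

8471 is odd.
Digit sum 20, not divisible by 3.
Ends in 1: not divisible by 5.
7: 8471 = 7·1210 + 1
11: 8471 = 11·770 + 1
13: 8471 = 13·651 + 8
17: 8471 = 17·498 + 5
19: 8471 = 19·445 + 16
23: 8471 = 23·368 + 7
29: 8471 = 29·292 + 3
31: 8471 = 31·273 + 8
37: 8471 = 37·228 + 35
41: 8471 = 41·206 + 25
43: 8471 = 43·197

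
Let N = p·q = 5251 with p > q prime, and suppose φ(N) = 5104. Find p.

89

φ(n) = (p−1)(q−1) = n − (p+q) + 1, so p + q = 5251 − 5104 + 1 = 148.
p and q are the roots of t² − 148t + 5251 = 0.
Discriminant: 148² − 4·5251 = 21904 − 21004 = 900; √900 = 30.
q = (148 − 30)/2 = 59, p = (148 + 30)/2 = 89.
Check: 59 · 89 = 5251.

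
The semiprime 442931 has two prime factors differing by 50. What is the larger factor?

Since p = q + 50, we have 442931 = q(q + 50), so q² + 50q − 442931 = 0.
Discriminant: 50² + 4·442931 = 2500 + 1771724 = 1774224; √1774224 = 1332.
q = (−50 + 1332)/2 = 641, and p = q + 50 = 691.
Check: 641 · 691 = 442931.

691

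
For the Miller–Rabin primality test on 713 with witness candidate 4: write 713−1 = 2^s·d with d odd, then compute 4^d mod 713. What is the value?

713 − 1 = 712 = 2^3 · 89, so d = 89.
4^1 ≡ 4 (mod 713)
4^2 ≡ 4^2 = 16 ≡ 16 (mod 713)
4^4 ≡ 16^2 = 256 ≡ 256 (mod 713)
4^8 ≡ 256^2 = 65536 ≡ 653 (mod 713)
4^16 ≡ 653^2 = 426409 ≡ 35 (mod 713)
4^32 ≡ 35^2 = 1225 ≡ 512 (mod 713)
4^64 ≡ 512^2 = 262144 ≡ 473 (mod 713)
89 = 64 + 16 + 8 + 1 in binary powers of 2.
So 4^89 ≡ 473 · 35 · 653 · 4 ≡ 349 (mod 713).
Squaring chain: 349 → 591 → 624; never reaches −1, so base 4 is a Miller–Rabin witness that 713 is composite.

349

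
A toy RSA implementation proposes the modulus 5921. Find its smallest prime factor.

31

5921 is odd.
Digit sum 17, not divisible by 3.
Ends in 1: not divisible by 5.
7: 5921 = 7·845 + 6
11: 5921 = 11·538 + 3
13: 5921 = 13·455 + 6
17: 5921 = 17·348 + 5
19: 5921 = 19·311 + 12
23: 5921 = 23·257 + 10
29: 5921 = 29·204 + 5
31: 5921 = 31·191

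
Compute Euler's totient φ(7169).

Factor: 7169 = 67 · 107.
φ(7169) = (67−1) · (107−1) = 66 · 106 = 6996.

6996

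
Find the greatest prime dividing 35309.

67

35309 = 17 · 2077
2077 = 31 · 67
67 is prime.
So 35309 = 17 · 31 · 67; the largest prime factor is 67.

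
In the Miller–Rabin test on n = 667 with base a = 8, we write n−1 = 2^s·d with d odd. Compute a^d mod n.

667 − 1 = 666 = 2^1 · 333, so d = 333.
8^1 ≡ 8 (mod 667)
8^2 ≡ 8^2 = 64 ≡ 64 (mod 667)
8^4 ≡ 64^2 = 4096 ≡ 94 (mod 667)
8^8 ≡ 94^2 = 8836 ≡ 165 (mod 667)
8^16 ≡ 165^2 = 27225 ≡ 545 (mod 667)
8^32 ≡ 545^2 = 297025 ≡ 210 (mod 667)
8^64 ≡ 210^2 = 44100 ≡ 78 (mod 667)
8^128 ≡ 78^2 = 6084 ≡ 81 (mod 667)
8^256 ≡ 81^2 = 6561 ≡ 558 (mod 667)
333 = 256 + 64 + 8 + 4 + 1 in binary powers of 2.
So 8^333 ≡ 558 · 78 · 165 · 94 · 8 ≡ 374 (mod 667).
Squaring chain: 374; never reaches −1, so base 8 is a Miller–Rabin witness that 667 is composite.

374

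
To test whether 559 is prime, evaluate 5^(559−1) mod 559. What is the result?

428

5^1 ≡ 5 (mod 559)
5^2 ≡ 5^2 = 25 ≡ 25 (mod 559)
5^4 ≡ 25^2 = 625 ≡ 66 (mod 559)
5^8 ≡ 66^2 = 4356 ≡ 443 (mod 559)
5^16 ≡ 443^2 = 196249 ≡ 40 (mod 559)
5^32 ≡ 40^2 = 1600 ≡ 482 (mod 559)
5^64 ≡ 482^2 = 232324 ≡ 339 (mod 559)
5^128 ≡ 339^2 = 114921 ≡ 326 (mod 559)
5^256 ≡ 326^2 = 106276 ≡ 66 (mod 559)
5^512 ≡ 66^2 = 4356 ≡ 443 (mod 559)
558 = 512 + 32 + 8 + 4 + 2 in binary powers of 2.
So 5^558 ≡ 443 · 482 · 443 · 66 · 25 ≡ 428 (mod 559).
Since 428 ≠ 1, base 5 is a Fermat witness: 559 is composite.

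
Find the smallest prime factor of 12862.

2

12862 is even: 2 divides it.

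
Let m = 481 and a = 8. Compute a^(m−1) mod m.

1

8^1 ≡ 8 (mod 481)
8^2 ≡ 8^2 = 64 ≡ 64 (mod 481)
8^4 ≡ 64^2 = 4096 ≡ 248 (mod 481)
8^8 ≡ 248^2 = 61504 ≡ 417 (mod 481)
8^16 ≡ 417^2 = 173889 ≡ 248 (mod 481)
8^32 ≡ 248^2 = 61504 ≡ 417 (mod 481)
8^64 ≡ 417^2 = 173889 ≡ 248 (mod 481)
8^128 ≡ 248^2 = 61504 ≡ 417 (mod 481)
8^256 ≡ 417^2 = 173889 ≡ 248 (mod 481)
480 = 256 + 128 + 64 + 32 in binary powers of 2.
So 8^480 ≡ 248 · 417 · 248 · 417 ≡ 1 (mod 481).
Since the result is 1, base 8 gives no evidence that 481 is composite.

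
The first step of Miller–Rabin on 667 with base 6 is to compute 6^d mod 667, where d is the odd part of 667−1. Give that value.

667 − 1 = 666 = 2^1 · 333, so d = 333.
6^1 ≡ 6 (mod 667)
6^2 ≡ 6^2 = 36 ≡ 36 (mod 667)
6^4 ≡ 36^2 = 1296 ≡ 629 (mod 667)
6^8 ≡ 629^2 = 395641 ≡ 110 (mod 667)
6^16 ≡ 110^2 = 12100 ≡ 94 (mod 667)
6^32 ≡ 94^2 = 8836 ≡ 165 (mod 667)
6^64 ≡ 165^2 = 27225 ≡ 545 (mod 667)
6^128 ≡ 545^2 = 297025 ≡ 210 (mod 667)
6^256 ≡ 210^2 = 44100 ≡ 78 (mod 667)
333 = 256 + 64 + 8 + 4 + 1 in binary powers of 2.
So 6^333 ≡ 78 · 545 · 110 · 629 · 6 ≡ 9 (mod 667).
Squaring chain: 9; never reaches −1, so base 6 is a Miller–Rabin witness that 667 is composite.

9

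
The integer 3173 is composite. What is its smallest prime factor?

3173 is odd.
Digit sum 14, not divisible by 3.
Ends in 3: not divisible by 5.
7: 3173 = 7·453 + 2
11: 3173 = 11·288 + 5
13: 3173 = 13·244 + 1
17: 3173 = 17·186 + 11
19: 3173 = 19·167

19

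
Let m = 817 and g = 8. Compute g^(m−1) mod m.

742

8^1 ≡ 8 (mod 817)
8^2 ≡ 8^2 = 64 ≡ 64 (mod 817)
8^4 ≡ 64^2 = 4096 ≡ 11 (mod 817)
8^8 ≡ 11^2 = 121 ≡ 121 (mod 817)
8^16 ≡ 121^2 = 14641 ≡ 752 (mod 817)
8^32 ≡ 752^2 = 565504 ≡ 140 (mod 817)
8^64 ≡ 140^2 = 19600 ≡ 809 (mod 817)
8^128 ≡ 809^2 = 654481 ≡ 64 (mod 817)
8^256 ≡ 64^2 = 4096 ≡ 11 (mod 817)
8^512 ≡ 11^2 = 121 ≡ 121 (mod 817)
816 = 512 + 256 + 32 + 16 in binary powers of 2.
So 8^816 ≡ 121 · 11 · 140 · 752 ≡ 742 (mod 817).
Since 742 ≠ 1, base 8 is a Fermat witness: 817 is composite.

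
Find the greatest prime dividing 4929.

4929 = 3 · 1643
1643 = 31 · 53
53 is prime.
So 4929 = 3 · 31 · 53; the largest prime factor is 53.

53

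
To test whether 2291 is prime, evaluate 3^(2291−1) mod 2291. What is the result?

602

3^1 ≡ 3 (mod 2291)
3^2 ≡ 3^2 = 9 ≡ 9 (mod 2291)
3^4 ≡ 9^2 = 81 ≡ 81 (mod 2291)
3^8 ≡ 81^2 = 6561 ≡ 1979 (mod 2291)
3^16 ≡ 1979^2 = 3916441 ≡ 1122 (mod 2291)
3^32 ≡ 1122^2 = 1258884 ≡ 1125 (mod 2291)
3^64 ≡ 1125^2 = 1265625 ≡ 993 (mod 2291)
3^128 ≡ 993^2 = 986049 ≡ 919 (mod 2291)
3^256 ≡ 919^2 = 844561 ≡ 1473 (mod 2291)
3^512 ≡ 1473^2 = 2169729 ≡ 152 (mod 2291)
3^1024 ≡ 152^2 = 23104 ≡ 194 (mod 2291)
3^2048 ≡ 194^2 = 37636 ≡ 980 (mod 2291)
2290 = 2048 + 128 + 64 + 32 + 16 + 2 in binary powers of 2.
So 3^2290 ≡ 980 · 919 · 993 · 1125 · 1122 · 9 ≡ 602 (mod 2291).
Since 602 ≠ 1, base 3 is a Fermat witness: 2291 is composite.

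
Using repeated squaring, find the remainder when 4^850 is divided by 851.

478

4^1 ≡ 4 (mod 851)
4^2 ≡ 4^2 = 16 ≡ 16 (mod 851)
4^4 ≡ 16^2 = 256 ≡ 256 (mod 851)
4^8 ≡ 256^2 = 65536 ≡ 9 (mod 851)
4^16 ≡ 9^2 = 81 ≡ 81 (mod 851)
4^32 ≡ 81^2 = 6561 ≡ 604 (mod 851)
4^64 ≡ 604^2 = 364816 ≡ 588 (mod 851)
4^128 ≡ 588^2 = 345744 ≡ 238 (mod 851)
4^256 ≡ 238^2 = 56644 ≡ 478 (mod 851)
4^512 ≡ 478^2 = 228484 ≡ 416 (mod 851)
850 = 512 + 256 + 64 + 16 + 2 in binary powers of 2.
So 4^850 ≡ 416 · 478 · 588 · 81 · 16 ≡ 478 (mod 851).
Since 478 ≠ 1, base 4 is a Fermat witness: 851 is composite.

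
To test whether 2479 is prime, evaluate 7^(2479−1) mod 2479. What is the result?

528

7^1 ≡ 7 (mod 2479)
7^2 ≡ 7^2 = 49 ≡ 49 (mod 2479)
7^4 ≡ 49^2 = 2401 ≡ 2401 (mod 2479)
7^8 ≡ 2401^2 = 5764801 ≡ 1126 (mod 2479)
7^16 ≡ 1126^2 = 1267876 ≡ 1107 (mod 2479)
7^32 ≡ 1107^2 = 1225449 ≡ 823 (mod 2479)
7^64 ≡ 823^2 = 677329 ≡ 562 (mod 2479)
7^128 ≡ 562^2 = 315844 ≡ 1011 (mod 2479)
7^256 ≡ 1011^2 = 1022121 ≡ 773 (mod 2479)
7^512 ≡ 773^2 = 597529 ≡ 90 (mod 2479)
7^1024 ≡ 90^2 = 8100 ≡ 663 (mod 2479)
7^2048 ≡ 663^2 = 439569 ≡ 786 (mod 2479)
2478 = 2048 + 256 + 128 + 32 + 8 + 4 + 2 in binary powers of 2.
So 7^2478 ≡ 786 · 773 · 1011 · 823 · 1126 · 2401 · 49 ≡ 528 (mod 2479).
Since 528 ≠ 1, base 7 is a Fermat witness: 2479 is composite.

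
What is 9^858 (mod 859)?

1

9^1 ≡ 9 (mod 859)
9^2 ≡ 9^2 = 81 ≡ 81 (mod 859)
9^4 ≡ 81^2 = 6561 ≡ 548 (mod 859)
9^8 ≡ 548^2 = 300304 ≡ 513 (mod 859)
9^16 ≡ 513^2 = 263169 ≡ 315 (mod 859)
9^32 ≡ 315^2 = 99225 ≡ 440 (mod 859)
9^64 ≡ 440^2 = 193600 ≡ 325 (mod 859)
9^128 ≡ 325^2 = 105625 ≡ 827 (mod 859)
9^256 ≡ 827^2 = 683929 ≡ 165 (mod 859)
9^512 ≡ 165^2 = 27225 ≡ 596 (mod 859)
858 = 512 + 256 + 64 + 16 + 8 + 2 in binary powers of 2.
So 9^858 ≡ 596 · 165 · 325 · 315 · 513 · 81 ≡ 1 (mod 859).
Since the result is 1, base 9 gives no evidence that 859 is composite.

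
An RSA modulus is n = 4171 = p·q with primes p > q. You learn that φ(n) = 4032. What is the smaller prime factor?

φ(n) = (p−1)(q−1) = n − (p+q) + 1, so p + q = 4171 − 4032 + 1 = 140.
p and q are the roots of t² − 140t + 4171 = 0.
Discriminant: 140² − 4·4171 = 19600 − 16684 = 2916; √2916 = 54.
q = (140 − 54)/2 = 43, p = (140 + 54)/2 = 97.
Check: 43 · 97 = 4171.

43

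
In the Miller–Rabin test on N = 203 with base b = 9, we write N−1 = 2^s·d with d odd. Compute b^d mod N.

203 − 1 = 202 = 2^1 · 101, so d = 101.
9^1 ≡ 9 (mod 203)
9^2 ≡ 9^2 = 81 ≡ 81 (mod 203)
9^4 ≡ 81^2 = 6561 ≡ 65 (mod 203)
9^8 ≡ 65^2 = 4225 ≡ 165 (mod 203)
9^16 ≡ 165^2 = 27225 ≡ 23 (mod 203)
9^32 ≡ 23^2 = 529 ≡ 123 (mod 203)
9^64 ≡ 123^2 = 15129 ≡ 107 (mod 203)
101 = 64 + 32 + 4 + 1 in binary powers of 2.
So 9^101 ≡ 107 · 123 · 65 · 9 ≡ 4 (mod 203).
Squaring chain: 4; never reaches −1, so base 9 is a Miller–Rabin witness that 203 is composite.

4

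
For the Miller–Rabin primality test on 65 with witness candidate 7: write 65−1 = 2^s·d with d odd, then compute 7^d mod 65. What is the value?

65 − 1 = 64 = 2^6 · 1, so d = 1.
7^1 ≡ 7 (mod 65)
1 = 1 in binary powers of 2.
So 7^1 ≡ 7 ≡ 7 (mod 65).
Squaring chain: 7 → 49 → 61 → 16 → 61 → 16; never reaches −1, so base 7 is a Miller–Rabin witness that 65 is composite.

7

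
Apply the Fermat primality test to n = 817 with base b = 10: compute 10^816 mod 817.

391

10^1 ≡ 10 (mod 817)
10^2 ≡ 10^2 = 100 ≡ 100 (mod 817)
10^4 ≡ 100^2 = 10000 ≡ 196 (mod 817)
10^8 ≡ 196^2 = 38416 ≡ 17 (mod 817)
10^16 ≡ 17^2 = 289 ≡ 289 (mod 817)
10^32 ≡ 289^2 = 83521 ≡ 187 (mod 817)
10^64 ≡ 187^2 = 34969 ≡ 655 (mod 817)
10^128 ≡ 655^2 = 429025 ≡ 100 (mod 817)
10^256 ≡ 100^2 = 10000 ≡ 196 (mod 817)
10^512 ≡ 196^2 = 38416 ≡ 17 (mod 817)
816 = 512 + 256 + 32 + 16 in binary powers of 2.
So 10^816 ≡ 17 · 196 · 187 · 289 ≡ 391 (mod 817).
Since 391 ≠ 1, base 10 is a Fermat witness: 817 is composite.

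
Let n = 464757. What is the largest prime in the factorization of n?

464757 = 3 · 154919
154919 = 37 · 4187
4187 = 53 · 79
79 is prime.
So 464757 = 3 · 37 · 53 · 79; the largest prime factor is 79.

79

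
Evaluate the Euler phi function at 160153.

135456

Factor: 160153 = 7 · 137 · 167.
φ(160153) = (7−1) · (137−1) · (167−1) = 6 · 136 · 166 = 135456.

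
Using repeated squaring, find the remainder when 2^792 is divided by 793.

2^1 ≡ 2 (mod 793)
2^2 ≡ 2^2 = 4 ≡ 4 (mod 793)
2^4 ≡ 4^2 = 16 ≡ 16 (mod 793)
2^8 ≡ 16^2 = 256 ≡ 256 (mod 793)
2^16 ≡ 256^2 = 65536 ≡ 510 (mod 793)
2^32 ≡ 510^2 = 260100 ≡ 789 (mod 793)
2^64 ≡ 789^2 = 622521 ≡ 16 (mod 793)
2^128 ≡ 16^2 = 256 ≡ 256 (mod 793)
2^256 ≡ 256^2 = 65536 ≡ 510 (mod 793)
2^512 ≡ 510^2 = 260100 ≡ 789 (mod 793)
792 = 512 + 256 + 16 + 8 in binary powers of 2.
So 2^792 ≡ 789 · 510 · 510 · 256 ≡ 131 (mod 793).
Since 131 ≠ 1, base 2 is a Fermat witness: 793 is composite.

131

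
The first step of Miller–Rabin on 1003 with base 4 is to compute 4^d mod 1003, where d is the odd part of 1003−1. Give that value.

990

1003 − 1 = 1002 = 2^1 · 501, so d = 501.
4^1 ≡ 4 (mod 1003)
4^2 ≡ 4^2 = 16 ≡ 16 (mod 1003)
4^4 ≡ 16^2 = 256 ≡ 256 (mod 1003)
4^8 ≡ 256^2 = 65536 ≡ 341 (mod 1003)
4^16 ≡ 341^2 = 116281 ≡ 936 (mod 1003)
4^32 ≡ 936^2 = 876096 ≡ 477 (mod 1003)
4^64 ≡ 477^2 = 227529 ≡ 851 (mod 1003)
4^128 ≡ 851^2 = 724201 ≡ 35 (mod 1003)
4^256 ≡ 35^2 = 1225 ≡ 222 (mod 1003)
501 = 256 + 128 + 64 + 32 + 16 + 4 + 1 in binary powers of 2.
So 4^501 ≡ 222 · 35 · 851 · 477 · 936 · 256 · 4 ≡ 990 (mod 1003).
Squaring chain: 990; never reaches −1, so base 4 is a Miller–Rabin witness that 1003 is composite.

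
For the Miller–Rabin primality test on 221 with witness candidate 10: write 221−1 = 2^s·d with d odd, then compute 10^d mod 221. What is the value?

192

221 − 1 = 220 = 2^2 · 55, so d = 55.
10^1 ≡ 10 (mod 221)
10^2 ≡ 10^2 = 100 ≡ 100 (mod 221)
10^4 ≡ 100^2 = 10000 ≡ 55 (mod 221)
10^8 ≡ 55^2 = 3025 ≡ 152 (mod 221)
10^16 ≡ 152^2 = 23104 ≡ 120 (mod 221)
10^32 ≡ 120^2 = 14400 ≡ 35 (mod 221)
55 = 32 + 16 + 4 + 2 + 1 in binary powers of 2.
So 10^55 ≡ 35 · 120 · 55 · 100 · 10 ≡ 192 (mod 221).
Squaring chain: 192 → 178; never reaches −1, so base 10 is a Miller–Rabin witness that 221 is composite.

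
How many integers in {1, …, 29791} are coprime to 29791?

Factor: 29791 = 31^3.
φ(29791) = 31^2·(31−1) = 28830.

28830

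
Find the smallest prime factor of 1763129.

43

1763129 is odd.
Digit sum 29, not divisible by 3.
Ends in 9: not divisible by 5.
7: 1763129 = 7·251875 + 4
11: 1763129 = 11·160284 + 5
13: 1763129 = 13·135625 + 4
17: 1763129 = 17·103713 + 8
19: 1763129 = 19·92796 + 5
23: 1763129 = 23·76657 + 18
29: 1763129 = 29·60797 + 16
31: 1763129 = 31·56875 + 4
37: 1763129 = 37·47652 + 5
41: 1763129 = 41·43003 + 6
43: 1763129 = 43·41003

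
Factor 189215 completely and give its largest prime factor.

71

189215 = 5 · 37843
37843 = 13 · 2911
2911 = 41 · 71
71 is prime.
So 189215 = 5 · 13 · 41 · 71; the largest prime factor is 71.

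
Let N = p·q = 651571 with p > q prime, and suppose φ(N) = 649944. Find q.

φ(n) = (p−1)(q−1) = n − (p+q) + 1, so p + q = 651571 − 649944 + 1 = 1628.
p and q are the roots of t² − 1628t + 651571 = 0.
Discriminant: 1628² − 4·651571 = 2650384 − 2606284 = 44100; √44100 = 210.
q = (1628 − 210)/2 = 709, p = (1628 + 210)/2 = 919.
Check: 709 · 919 = 651571.

709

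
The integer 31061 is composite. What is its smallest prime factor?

31061 is odd.
Digit sum 11, not divisible by 3.
Ends in 1: not divisible by 5.
7: 31061 = 7·4437 + 2
11: 31061 = 11·2823 + 8
13: 31061 = 13·2389 + 4
17: 31061 = 17·1827 + 2
19: 31061 = 19·1634 + 15
23: 31061 = 23·1350 + 11
29: 31061 = 29·1071 + 2
31: 31061 = 31·1001 + 30
37: 31061 = 37·839 + 18
41: 31061 = 41·757 + 24
43: 31061 = 43·722 + 15
47: 31061 = 47·660 + 41
53: 31061 = 53·586 + 3
59: 31061 = 59·526 + 27
61: 31061 = 61·509 + 12
67: 31061 = 67·463 + 40
71: 31061 = 71·437 + 34
73: 31061 = 73·425 + 36
79: 31061 = 79·393 + 14
83: 31061 = 83·374 + 19
89: 31061 = 89·349

89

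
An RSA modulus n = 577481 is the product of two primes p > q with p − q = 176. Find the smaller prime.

Since p = q + 176, we have 577481 = q(q + 176), so q² + 176q − 577481 = 0.
Discriminant: 176² + 4·577481 = 30976 + 2309924 = 2340900; √2340900 = 1530.
q = (−176 + 1530)/2 = 677, and p = q + 176 = 853.
Check: 677 · 853 = 577481.

677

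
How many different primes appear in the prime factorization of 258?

3

258 = 2 · 129
129 = 3 · 43
258 = 2 · 3 · 43, which has 3 distinct prime factors.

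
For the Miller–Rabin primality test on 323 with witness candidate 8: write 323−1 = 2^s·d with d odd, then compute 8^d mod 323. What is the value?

297

323 − 1 = 322 = 2^1 · 161, so d = 161.
8^1 ≡ 8 (mod 323)
8^2 ≡ 8^2 = 64 ≡ 64 (mod 323)
8^4 ≡ 64^2 = 4096 ≡ 220 (mod 323)
8^8 ≡ 220^2 = 48400 ≡ 273 (mod 323)
8^16 ≡ 273^2 = 74529 ≡ 239 (mod 323)
8^32 ≡ 239^2 = 57121 ≡ 273 (mod 323)
8^64 ≡ 273^2 = 74529 ≡ 239 (mod 323)
8^128 ≡ 239^2 = 57121 ≡ 273 (mod 323)
161 = 128 + 32 + 1 in binary powers of 2.
So 8^161 ≡ 273 · 273 · 8 ≡ 297 (mod 323).
Squaring chain: 297; never reaches −1, so base 8 is a Miller–Rabin witness that 323 is composite.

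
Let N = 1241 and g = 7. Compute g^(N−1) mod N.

7^1 ≡ 7 (mod 1241)
7^2 ≡ 7^2 = 49 ≡ 49 (mod 1241)
7^4 ≡ 49^2 = 2401 ≡ 1160 (mod 1241)
7^8 ≡ 1160^2 = 1345600 ≡ 356 (mod 1241)
7^16 ≡ 356^2 = 126736 ≡ 154 (mod 1241)
7^32 ≡ 154^2 = 23716 ≡ 137 (mod 1241)
7^64 ≡ 137^2 = 18769 ≡ 154 (mod 1241)
7^128 ≡ 154^2 = 23716 ≡ 137 (mod 1241)
7^256 ≡ 137^2 = 18769 ≡ 154 (mod 1241)
7^512 ≡ 154^2 = 23716 ≡ 137 (mod 1241)
7^1024 ≡ 137^2 = 18769 ≡ 154 (mod 1241)
1240 = 1024 + 128 + 64 + 16 + 8 in binary powers of 2.
So 7^1240 ≡ 154 · 137 · 154 · 154 · 356 ≡ 373 (mod 1241).
Since 373 ≠ 1, base 7 is a Fermat witness: 1241 is composite.

373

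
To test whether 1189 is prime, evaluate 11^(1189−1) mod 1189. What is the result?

11^1 ≡ 11 (mod 1189)
11^2 ≡ 11^2 = 121 ≡ 121 (mod 1189)
11^4 ≡ 121^2 = 14641 ≡ 373 (mod 1189)
11^8 ≡ 373^2 = 139129 ≡ 16 (mod 1189)
11^16 ≡ 16^2 = 256 ≡ 256 (mod 1189)
11^32 ≡ 256^2 = 65536 ≡ 141 (mod 1189)
11^64 ≡ 141^2 = 19881 ≡ 857 (mod 1189)
11^128 ≡ 857^2 = 734449 ≡ 836 (mod 1189)
11^256 ≡ 836^2 = 698896 ≡ 953 (mod 1189)
11^512 ≡ 953^2 = 908209 ≡ 1002 (mod 1189)
11^1024 ≡ 1002^2 = 1004004 ≡ 488 (mod 1189)
1188 = 1024 + 128 + 32 + 4 in binary powers of 2.
So 11^1188 ≡ 488 · 836 · 141 · 373 ≡ 1009 (mod 1189).
Since 1009 ≠ 1, base 11 is a Fermat witness: 1189 is composite.

1009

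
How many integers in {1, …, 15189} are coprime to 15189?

Factor: 15189 = 3 · 61 · 83.
φ(15189) = (3−1) · (61−1) · (83−1) = 2 · 60 · 82 = 9840.

9840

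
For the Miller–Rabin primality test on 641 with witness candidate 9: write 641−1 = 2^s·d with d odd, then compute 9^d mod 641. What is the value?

77

641 − 1 = 640 = 2^7 · 5, so d = 5.
9^1 ≡ 9 (mod 641)
9^2 ≡ 9^2 = 81 ≡ 81 (mod 641)
9^4 ≡ 81^2 = 6561 ≡ 151 (mod 641)
5 = 4 + 1 in binary powers of 2.
So 9^5 ≡ 151 · 9 ≡ 77 (mod 641).
Squaring chain: 77 → 160 → 601 → 318 → 487 → 640 → 1; reaches −1, so base 9 does not prove 641 composite.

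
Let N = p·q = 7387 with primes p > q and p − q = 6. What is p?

Since p = q + 6, we have 7387 = q(q + 6), so q² + 6q − 7387 = 0.
Discriminant: 6² + 4·7387 = 36 + 29548 = 29584; √29584 = 172.
q = (−6 + 172)/2 = 83, and p = q + 6 = 89.
Check: 83 · 89 = 7387.

89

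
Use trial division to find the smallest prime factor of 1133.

1133 is odd.
Digit sum 8, not divisible by 3.
Ends in 3: not divisible by 5.
7: 1133 = 7·161 + 6
11: 1133 = 11·103

11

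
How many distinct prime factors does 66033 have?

4

66033 = 3^2 · 7337
7337 = 11 · 667
667 = 23 · 29
66033 = 3^2 · 11 · 23 · 29, which has 4 distinct prime factors.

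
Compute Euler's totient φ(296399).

Factor: 296399 = 43 · 61 · 113.
φ(296399) = (43−1) · (61−1) · (113−1) = 42 · 60 · 112 = 282240.

282240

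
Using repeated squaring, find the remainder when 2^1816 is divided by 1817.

2^1 ≡ 2 (mod 1817)
2^2 ≡ 2^2 = 4 ≡ 4 (mod 1817)
2^4 ≡ 4^2 = 16 ≡ 16 (mod 1817)
2^8 ≡ 16^2 = 256 ≡ 256 (mod 1817)
2^16 ≡ 256^2 = 65536 ≡ 124 (mod 1817)
2^32 ≡ 124^2 = 15376 ≡ 840 (mod 1817)
2^64 ≡ 840^2 = 705600 ≡ 604 (mod 1817)
2^128 ≡ 604^2 = 364816 ≡ 1416 (mod 1817)
2^256 ≡ 1416^2 = 2005056 ≡ 905 (mod 1817)
2^512 ≡ 905^2 = 819025 ≡ 1375 (mod 1817)
2^1024 ≡ 1375^2 = 1890625 ≡ 945 (mod 1817)
1816 = 1024 + 512 + 256 + 16 + 8 in binary powers of 2.
So 2^1816 ≡ 945 · 1375 · 905 · 124 · 256 ≡ 1221 (mod 1817).
Since 1221 ≠ 1, base 2 is a Fermat witness: 1817 is composite.

1221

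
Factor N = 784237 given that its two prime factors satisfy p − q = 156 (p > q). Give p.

Since p = q + 156, we have 784237 = q(q + 156), so q² + 156q − 784237 = 0.
Discriminant: 156² + 4·784237 = 24336 + 3136948 = 3161284; √3161284 = 1778.
q = (−156 + 1778)/2 = 811, and p = q + 156 = 967.
Check: 811 · 967 = 784237.

967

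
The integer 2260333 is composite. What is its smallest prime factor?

89

2260333 is odd.
Digit sum 19, not divisible by 3.
Ends in 3: not divisible by 5.
7: 2260333 = 7·322904 + 5
11: 2260333 = 11·205484 + 9
13: 2260333 = 13·173871 + 10
17: 2260333 = 17·132960 + 13
19: 2260333 = 19·118964 + 17
23: 2260333 = 23·98275 + 8
29: 2260333 = 29·77942 + 15
31: 2260333 = 31·72913 + 30
37: 2260333 = 37·61090 + 3
41: 2260333 = 41·55130 + 3
43: 2260333 = 43·52565 + 38
47: 2260333 = 47·48092 + 9
53: 2260333 = 53·42647 + 42
59: 2260333 = 59·38310 + 43
61: 2260333 = 61·37054 + 39
67: 2260333 = 67·33736 + 21
71: 2260333 = 71·31835 + 48
73: 2260333 = 73·30963 + 34
79: 2260333 = 79·28611 + 64
83: 2260333 = 83·27232 + 77
89: 2260333 = 89·25397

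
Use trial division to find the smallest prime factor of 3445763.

3445763 is odd.
Digit sum 32, not divisible by 3.
Ends in 3: not divisible by 5.
7: 3445763 = 7·492251 + 6
11: 3445763 = 11·313251 + 2
13: 3445763 = 13·265058 + 9
17: 3445763 = 17·202691 + 16
19: 3445763 = 19·181355 + 18
23: 3445763 = 23·149815 + 18
29: 3445763 = 29·118819 + 12
31: 3445763 = 31·111153 + 20
37: 3445763 = 37·93128 + 27
41: 3445763 = 41·84043

41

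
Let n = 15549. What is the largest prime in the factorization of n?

15549 = 3 · 5183
5183 = 71 · 73
73 is prime.
So 15549 = 3 · 71 · 73; the largest prime factor is 73.

73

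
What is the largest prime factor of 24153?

97

24153 = 3 · 8051
8051 = 83 · 97
97 is prime.
So 24153 = 3 · 83 · 97; the largest prime factor is 97.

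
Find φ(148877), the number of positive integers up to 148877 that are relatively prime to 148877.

Factor: 148877 = 53^3.
φ(148877) = 53^2·(53−1) = 146068.

146068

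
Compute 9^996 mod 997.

9^1 ≡ 9 (mod 997)
9^2 ≡ 9^2 = 81 ≡ 81 (mod 997)
9^4 ≡ 81^2 = 6561 ≡ 579 (mod 997)
9^8 ≡ 579^2 = 335241 ≡ 249 (mod 997)
9^16 ≡ 249^2 = 62001 ≡ 187 (mod 997)
9^32 ≡ 187^2 = 34969 ≡ 74 (mod 997)
9^64 ≡ 74^2 = 5476 ≡ 491 (mod 997)
9^128 ≡ 491^2 = 241081 ≡ 804 (mod 997)
9^256 ≡ 804^2 = 646416 ≡ 360 (mod 997)
9^512 ≡ 360^2 = 129600 ≡ 987 (mod 997)
996 = 512 + 256 + 128 + 64 + 32 + 4 in binary powers of 2.
So 9^996 ≡ 987 · 360 · 804 · 491 · 74 · 579 ≡ 1 (mod 997).
Since the result is 1, base 9 gives no evidence that 997 is composite.

1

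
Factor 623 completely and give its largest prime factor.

89

623 = 7 · 89
89 is prime.
So 623 = 7 · 89; the largest prime factor is 89.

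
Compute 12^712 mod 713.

12^1 ≡ 12 (mod 713)
12^2 ≡ 12^2 = 144 ≡ 144 (mod 713)
12^4 ≡ 144^2 = 20736 ≡ 59 (mod 713)
12^8 ≡ 59^2 = 3481 ≡ 629 (mod 713)
12^16 ≡ 629^2 = 395641 ≡ 639 (mod 713)
12^32 ≡ 639^2 = 408321 ≡ 485 (mod 713)
12^64 ≡ 485^2 = 235225 ≡ 648 (mod 713)
12^128 ≡ 648^2 = 419904 ≡ 660 (mod 713)
12^256 ≡ 660^2 = 435600 ≡ 670 (mod 713)
12^512 ≡ 670^2 = 448900 ≡ 423 (mod 713)
712 = 512 + 128 + 64 + 8 in binary powers of 2.
So 12^712 ≡ 423 · 660 · 648 · 629 ≡ 100 (mod 713).
Since 100 ≠ 1, base 12 is a Fermat witness: 713 is composite.

100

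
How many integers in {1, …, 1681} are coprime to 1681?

1640

Factor: 1681 = 41^2.
φ(1681) = 41^1·(41−1) = 1640.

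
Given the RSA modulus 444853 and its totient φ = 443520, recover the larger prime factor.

φ(n) = (p−1)(q−1) = n − (p+q) + 1, so p + q = 444853 − 443520 + 1 = 1334.
p and q are the roots of t² − 1334t + 444853 = 0.
Discriminant: 1334² − 4·444853 = 1779556 − 1779412 = 144; √144 = 12.
q = (1334 − 12)/2 = 661, p = (1334 + 12)/2 = 673.
Check: 661 · 673 = 444853.

673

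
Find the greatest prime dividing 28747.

28747 = 17 · 1691
1691 = 19 · 89
89 is prime.
So 28747 = 17 · 19 · 89; the largest prime factor is 89.

89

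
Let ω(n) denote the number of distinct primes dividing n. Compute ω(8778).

8778 = 2 · 4389
4389 = 3 · 1463
1463 = 7 · 209
209 = 11 · 19
8778 = 2 · 3 · 7 · 11 · 19, which has 5 distinct prime factors.

5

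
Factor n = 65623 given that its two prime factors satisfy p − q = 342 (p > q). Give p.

Since p = q + 342, we have 65623 = q(q + 342), so q² + 342q − 65623 = 0.
Discriminant: 342² + 4·65623 = 116964 + 262492 = 379456; √379456 = 616.
q = (−342 + 616)/2 = 137, and p = q + 342 = 479.
Check: 137 · 479 = 65623.

479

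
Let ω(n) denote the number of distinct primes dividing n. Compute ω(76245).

5

76245 = 3 · 25415
25415 = 5 · 5083
5083 = 13 · 391
391 = 17 · 23
76245 = 3 · 5 · 13 · 17 · 23, which has 5 distinct prime factors.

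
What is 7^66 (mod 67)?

1

7^1 ≡ 7 (mod 67)
7^2 ≡ 7^2 = 49 ≡ 49 (mod 67)
7^4 ≡ 49^2 = 2401 ≡ 56 (mod 67)
7^8 ≡ 56^2 = 3136 ≡ 54 (mod 67)
7^16 ≡ 54^2 = 2916 ≡ 35 (mod 67)
7^32 ≡ 35^2 = 1225 ≡ 19 (mod 67)
7^64 ≡ 19^2 = 361 ≡ 26 (mod 67)
66 = 64 + 2 in binary powers of 2.
So 7^66 ≡ 26 · 49 ≡ 1 (mod 67).
Since the result is 1, base 7 gives no evidence that 67 is composite.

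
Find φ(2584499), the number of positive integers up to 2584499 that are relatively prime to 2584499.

Factor: 2584499 = 109 · 131 · 181.
φ(2584499) = (109−1) · (131−1) · (181−1) = 108 · 130 · 180 = 2527200.

2527200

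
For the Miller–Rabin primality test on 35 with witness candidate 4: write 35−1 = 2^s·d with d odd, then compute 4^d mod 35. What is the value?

9

35 − 1 = 34 = 2^1 · 17, so d = 17.
4^1 ≡ 4 (mod 35)
4^2 ≡ 4^2 = 16 ≡ 16 (mod 35)
4^4 ≡ 16^2 = 256 ≡ 11 (mod 35)
4^8 ≡ 11^2 = 121 ≡ 16 (mod 35)
4^16 ≡ 16^2 = 256 ≡ 11 (mod 35)
17 = 16 + 1 in binary powers of 2.
So 4^17 ≡ 11 · 4 ≡ 9 (mod 35).
Squaring chain: 9; never reaches −1, so base 4 is a Miller–Rabin witness that 35 is composite.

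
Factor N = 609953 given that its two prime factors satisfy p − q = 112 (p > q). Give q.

Since p = q + 112, we have 609953 = q(q + 112), so q² + 112q − 609953 = 0.
Discriminant: 112² + 4·609953 = 12544 + 2439812 = 2452356; √2452356 = 1566.
q = (−112 + 1566)/2 = 727, and p = q + 112 = 839.
Check: 727 · 839 = 609953.

727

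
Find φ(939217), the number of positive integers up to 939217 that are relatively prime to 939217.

Factor: 939217 = 61 · 89 · 173.
φ(939217) = (61−1) · (89−1) · (173−1) = 60 · 88 · 172 = 908160.

908160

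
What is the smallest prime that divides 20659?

73

20659 is odd.
Digit sum 22, not divisible by 3.
Ends in 9: not divisible by 5.
7: 20659 = 7·2951 + 2
11: 20659 = 11·1878 + 1
13: 20659 = 13·1589 + 2
17: 20659 = 17·1215 + 4
19: 20659 = 19·1087 + 6
23: 20659 = 23·898 + 5
29: 20659 = 29·712 + 11
31: 20659 = 31·666 + 13
37: 20659 = 37·558 + 13
41: 20659 = 41·503 + 36
43: 20659 = 43·480 + 19
47: 20659 = 47·439 + 26
53: 20659 = 53·389 + 42
59: 20659 = 59·350 + 9
61: 20659 = 61·338 + 41
67: 20659 = 67·308 + 23
71: 20659 = 71·290 + 69
73: 20659 = 73·283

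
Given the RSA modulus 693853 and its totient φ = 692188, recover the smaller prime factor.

827

φ(n) = (p−1)(q−1) = n − (p+q) + 1, so p + q = 693853 − 692188 + 1 = 1666.
p and q are the roots of t² − 1666t + 693853 = 0.
Discriminant: 1666² − 4·693853 = 2775556 − 2775412 = 144; √144 = 12.
q = (1666 − 12)/2 = 827, p = (1666 + 12)/2 = 839.
Check: 827 · 839 = 693853.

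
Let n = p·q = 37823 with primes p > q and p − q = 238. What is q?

109

Since p = q + 238, we have 37823 = q(q + 238), so q² + 238q − 37823 = 0.
Discriminant: 238² + 4·37823 = 56644 + 151292 = 207936; √207936 = 456.
q = (−238 + 456)/2 = 109, and p = q + 238 = 347.
Check: 109 · 347 = 37823.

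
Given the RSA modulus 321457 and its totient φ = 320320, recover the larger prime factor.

617

φ(n) = (p−1)(q−1) = n − (p+q) + 1, so p + q = 321457 − 320320 + 1 = 1138.
p and q are the roots of t² − 1138t + 321457 = 0.
Discriminant: 1138² − 4·321457 = 1295044 − 1285828 = 9216; √9216 = 96.
q = (1138 − 96)/2 = 521, p = (1138 + 96)/2 = 617.
Check: 521 · 617 = 321457.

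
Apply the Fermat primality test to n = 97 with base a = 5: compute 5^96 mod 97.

1

5^1 ≡ 5 (mod 97)
5^2 ≡ 5^2 = 25 ≡ 25 (mod 97)
5^4 ≡ 25^2 = 625 ≡ 43 (mod 97)
5^8 ≡ 43^2 = 1849 ≡ 6 (mod 97)
5^16 ≡ 6^2 = 36 ≡ 36 (mod 97)
5^32 ≡ 36^2 = 1296 ≡ 35 (mod 97)
5^64 ≡ 35^2 = 1225 ≡ 61 (mod 97)
96 = 64 + 32 in binary powers of 2.
So 5^96 ≡ 61 · 35 ≡ 1 (mod 97).
Since the result is 1, base 5 gives no evidence that 97 is composite.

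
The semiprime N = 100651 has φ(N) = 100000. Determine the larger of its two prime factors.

401

φ(n) = (p−1)(q−1) = n − (p+q) + 1, so p + q = 100651 − 100000 + 1 = 652.
p and q are the roots of t² − 652t + 100651 = 0.
Discriminant: 652² − 4·100651 = 425104 − 402604 = 22500; √22500 = 150.
q = (652 − 150)/2 = 251, p = (652 + 150)/2 = 401.
Check: 251 · 401 = 100651.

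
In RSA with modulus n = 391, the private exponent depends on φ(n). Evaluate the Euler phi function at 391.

Factor: 391 = 17 · 23.
φ(391) = (17−1) · (23−1) = 16 · 22 = 352.

352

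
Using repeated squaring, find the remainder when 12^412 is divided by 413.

12^1 ≡ 12 (mod 413)
12^2 ≡ 12^2 = 144 ≡ 144 (mod 413)
12^4 ≡ 144^2 = 20736 ≡ 86 (mod 413)
12^8 ≡ 86^2 = 7396 ≡ 375 (mod 413)
12^16 ≡ 375^2 = 140625 ≡ 205 (mod 413)
12^32 ≡ 205^2 = 42025 ≡ 312 (mod 413)
12^64 ≡ 312^2 = 97344 ≡ 289 (mod 413)
12^128 ≡ 289^2 = 83521 ≡ 95 (mod 413)
12^256 ≡ 95^2 = 9025 ≡ 352 (mod 413)
412 = 256 + 128 + 16 + 8 + 4 in binary powers of 2.
So 12^412 ≡ 352 · 95 · 205 · 375 · 86 ≡ 289 (mod 413).
Since 289 ≠ 1, base 12 is a Fermat witness: 413 is composite.

289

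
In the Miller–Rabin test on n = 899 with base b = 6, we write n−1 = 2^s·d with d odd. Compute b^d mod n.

899 − 1 = 898 = 2^1 · 449, so d = 449.
6^1 ≡ 6 (mod 899)
6^2 ≡ 6^2 = 36 ≡ 36 (mod 899)
6^4 ≡ 36^2 = 1296 ≡ 397 (mod 899)
6^8 ≡ 397^2 = 157609 ≡ 284 (mod 899)
6^16 ≡ 284^2 = 80656 ≡ 645 (mod 899)
6^32 ≡ 645^2 = 416025 ≡ 687 (mod 899)
6^64 ≡ 687^2 = 471969 ≡ 893 (mod 899)
6^128 ≡ 893^2 = 797449 ≡ 36 (mod 899)
6^256 ≡ 36^2 = 1296 ≡ 397 (mod 899)
449 = 256 + 128 + 64 + 1 in binary powers of 2.
So 6^449 ≡ 397 · 36 · 893 · 6 ≡ 615 (mod 899).
Squaring chain: 615; never reaches −1, so base 6 is a Miller–Rabin witness that 899 is composite.

615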